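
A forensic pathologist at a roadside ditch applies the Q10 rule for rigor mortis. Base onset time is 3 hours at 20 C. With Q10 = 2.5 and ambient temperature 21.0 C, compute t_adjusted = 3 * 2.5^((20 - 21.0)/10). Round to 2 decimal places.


Rigor mortis time adjustment:
Exponent = (T_ref - T_actual) / 10 = (20 - 21.0) / 10 = -0.1
Q10 factor = 2.5^-0.1 = 0.91244
t_adjusted = 3 * 0.91244 = 2.74 hours

2.74


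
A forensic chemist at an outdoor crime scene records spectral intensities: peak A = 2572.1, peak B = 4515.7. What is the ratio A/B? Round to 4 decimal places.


Spectral peak ratio:
Peak A = 2572.1 counts
Peak B = 4515.7 counts
Ratio = 2572.1 / 4515.7 = 0.5696

0.5696


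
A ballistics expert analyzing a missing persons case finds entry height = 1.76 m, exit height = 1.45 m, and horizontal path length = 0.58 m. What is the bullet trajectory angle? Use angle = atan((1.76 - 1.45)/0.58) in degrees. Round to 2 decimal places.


Bullet trajectory angle:
Height difference = 1.76 - 1.45 = 0.31 m
angle = atan(0.31 / 0.58)
angle = atan(0.534483)
angle = 28.12 degrees

28.12


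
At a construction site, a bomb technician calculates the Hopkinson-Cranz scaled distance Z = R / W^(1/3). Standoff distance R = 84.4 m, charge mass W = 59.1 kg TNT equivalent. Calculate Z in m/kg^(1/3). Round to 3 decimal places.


Scaled distance calculation:
W^(1/3) = 59.1^(1/3) = 3.895195
Z = R / W^(1/3) = 84.4 / 3.895195
Z = 21.668 m/kg^(1/3)

21.668


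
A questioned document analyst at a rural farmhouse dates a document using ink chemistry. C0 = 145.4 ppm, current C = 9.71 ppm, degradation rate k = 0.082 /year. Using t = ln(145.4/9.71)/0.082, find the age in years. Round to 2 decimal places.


Document age estimation:
C0/C = 145.4 / 9.71 = 14.974253
ln(C0/C) = 2.706332
t = 2.706332 / 0.082 = 33.00 years

33.00


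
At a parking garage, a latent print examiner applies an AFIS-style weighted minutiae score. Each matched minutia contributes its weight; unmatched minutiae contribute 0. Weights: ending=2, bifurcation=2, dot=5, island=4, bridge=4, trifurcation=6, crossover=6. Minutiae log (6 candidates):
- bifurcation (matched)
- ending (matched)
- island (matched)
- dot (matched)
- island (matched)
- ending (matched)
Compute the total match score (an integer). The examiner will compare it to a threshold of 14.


Weighted minutiae match score:
  bifurcation: matched, +2 (running total 2)
  ending: matched, +2 (running total 4)
  island: matched, +4 (running total 8)
  dot: matched, +5 (running total 13)
  island: matched, +4 (running total 17)
  ending: matched, +2 (running total 19)
Total score = 19
Threshold = 14; verdict = identification

19


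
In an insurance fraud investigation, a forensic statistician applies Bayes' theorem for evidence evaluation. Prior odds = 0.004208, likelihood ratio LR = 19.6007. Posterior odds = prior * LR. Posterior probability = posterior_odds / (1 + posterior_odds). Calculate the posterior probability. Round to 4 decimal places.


Bayesian evidence evaluation:
Posterior odds = prior_odds * LR = 0.004208 * 19.6007 = 0.08247975
Posterior probability = posterior_odds / (1 + posterior_odds)
= 0.08247975 / (1 + 0.08247975)
= 0.08247975 / 1.08247975
= 0.0762

0.0762


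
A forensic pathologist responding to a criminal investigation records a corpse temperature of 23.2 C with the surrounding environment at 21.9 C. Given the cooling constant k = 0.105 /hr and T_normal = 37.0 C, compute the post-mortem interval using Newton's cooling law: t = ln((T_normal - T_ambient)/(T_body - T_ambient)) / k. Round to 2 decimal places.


Using Newton's law of cooling:
t = ln((T_normal - T_ambient) / (T_body - T_ambient)) / k
T_normal - T_ambient = 15.1
T_body - T_ambient = 1.3
Ratio = 11.615385
ln(ratio) = 2.452331
t = 2.452331 / 0.105 = 23.36 hours

23.36


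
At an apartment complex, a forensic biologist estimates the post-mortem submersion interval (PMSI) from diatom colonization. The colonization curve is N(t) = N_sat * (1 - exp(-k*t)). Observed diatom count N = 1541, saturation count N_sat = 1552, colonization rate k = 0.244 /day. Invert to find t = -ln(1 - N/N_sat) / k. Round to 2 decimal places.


PMSI from diatom colonization curve:
N / N_sat = 1541 / 1552 = 0.992912
1 - N/N_sat = 0.007088
ln(1 - N/N_sat) = -4.949352
t = -ln(1 - N/N_sat) / k = -(-4.949352) / 0.244 = 20.28 days

20.28


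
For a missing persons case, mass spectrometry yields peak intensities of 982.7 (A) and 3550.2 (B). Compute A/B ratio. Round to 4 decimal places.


Spectral peak ratio:
Peak A = 982.7 counts
Peak B = 3550.2 counts
Ratio = 982.7 / 3550.2 = 0.2768

0.2768


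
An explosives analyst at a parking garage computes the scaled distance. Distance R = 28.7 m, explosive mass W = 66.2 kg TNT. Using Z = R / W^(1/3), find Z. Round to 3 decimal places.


Scaled distance calculation:
W^(1/3) = 66.2^(1/3) = 4.045318
Z = R / W^(1/3) = 28.7 / 4.045318
Z = 7.095 m/kg^(1/3)

7.095


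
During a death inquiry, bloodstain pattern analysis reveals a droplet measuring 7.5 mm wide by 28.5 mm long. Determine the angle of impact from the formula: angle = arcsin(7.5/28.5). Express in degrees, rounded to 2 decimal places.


Blood spatter impact angle calculation:
width / length = 7.5 / 28.5 = 0.263158
angle = arcsin(0.263158)
angle = 15.26 degrees

15.26


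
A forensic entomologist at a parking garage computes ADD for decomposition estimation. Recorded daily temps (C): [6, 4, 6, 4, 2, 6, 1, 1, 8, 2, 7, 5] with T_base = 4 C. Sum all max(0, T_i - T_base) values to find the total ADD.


Computing ADD day by day:
Day 1: max(0, 6 - 4) = 2
Day 2: max(0, 4 - 4) = 0
Day 3: max(0, 6 - 4) = 2
Day 4: max(0, 4 - 4) = 0
Day 5: max(0, 2 - 4) = 0
Day 6: max(0, 6 - 4) = 2
Day 7: max(0, 1 - 4) = 0
Day 8: max(0, 1 - 4) = 0
Day 9: max(0, 8 - 4) = 4
Day 10: max(0, 2 - 4) = 0
Day 11: max(0, 7 - 4) = 3
Day 12: max(0, 5 - 4) = 1
Total ADD = 14

14


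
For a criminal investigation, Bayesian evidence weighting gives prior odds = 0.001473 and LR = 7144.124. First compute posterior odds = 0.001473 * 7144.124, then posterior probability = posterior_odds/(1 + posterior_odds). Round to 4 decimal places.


Bayesian evidence evaluation:
Posterior odds = prior_odds * LR = 0.001473 * 7144.124 = 10.52329
Posterior probability = posterior_odds / (1 + posterior_odds)
= 10.52329 / (1 + 10.52329)
= 10.52329 / 11.52329
= 0.9132

0.9132


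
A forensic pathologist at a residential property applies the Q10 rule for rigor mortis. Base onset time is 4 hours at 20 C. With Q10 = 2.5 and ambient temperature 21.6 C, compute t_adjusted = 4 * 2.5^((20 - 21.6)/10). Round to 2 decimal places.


Rigor mortis time adjustment:
Exponent = (T_ref - T_actual) / 10 = (20 - 21.6) / 10 = -0.16
Q10 factor = 2.5^-0.16 = 0.86363
t_adjusted = 4 * 0.86363 = 3.45 hours

3.45


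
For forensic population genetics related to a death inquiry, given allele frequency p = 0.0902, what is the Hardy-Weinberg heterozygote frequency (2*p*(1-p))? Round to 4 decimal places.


Hardy-Weinberg heterozygote frequency:
q = 1 - p = 1 - 0.0902 = 0.9098
2pq = 2 * 0.0902 * 0.9098 = 0.1641

0.1641


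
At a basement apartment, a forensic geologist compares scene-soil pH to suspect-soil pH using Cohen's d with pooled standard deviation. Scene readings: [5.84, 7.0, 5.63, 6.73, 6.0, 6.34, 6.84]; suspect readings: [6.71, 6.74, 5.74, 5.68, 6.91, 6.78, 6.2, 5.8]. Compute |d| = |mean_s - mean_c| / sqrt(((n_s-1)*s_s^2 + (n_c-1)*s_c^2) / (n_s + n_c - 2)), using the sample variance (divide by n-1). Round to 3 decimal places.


Pooled-variance Cohen's d for soil pH comparison:
Scene mean = 44.38 / 7 = 6.34
Suspect mean = 50.56 / 8 = 6.32
Scene sample variance s_s^2 = 0.284567
Suspect sample variance s_c^2 = 0.274143
Pooled variance = ((n_s-1)*s_s^2 + (n_c-1)*s_c^2) / (n_s + n_c - 2) = 0.278954
Pooled SD = sqrt(0.278954) = 0.528161
Mean difference = 0.02
|d| = |0.02| / 0.528161 = 0.038

0.038


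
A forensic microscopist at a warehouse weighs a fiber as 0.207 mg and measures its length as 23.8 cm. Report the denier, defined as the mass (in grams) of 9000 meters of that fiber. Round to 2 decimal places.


Denier calculation:
Mass in grams = 0.207 mg / 1000 = 0.000207 g
Length in meters = 23.8 cm / 100 = 0.238 m
Linear density = mass / length = 0.000207 / 0.238 = 0.00086975 g/m
Denier = (g/m) * 9000 = 0.00086975 * 9000 = 7.83

7.83


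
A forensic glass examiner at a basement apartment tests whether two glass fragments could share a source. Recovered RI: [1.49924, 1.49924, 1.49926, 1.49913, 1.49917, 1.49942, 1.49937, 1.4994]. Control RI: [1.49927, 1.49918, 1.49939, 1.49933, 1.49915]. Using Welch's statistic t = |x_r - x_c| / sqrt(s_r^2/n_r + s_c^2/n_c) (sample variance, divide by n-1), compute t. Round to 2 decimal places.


Welch's t-criterion for glass RI comparison:
Recovered mean = sum / n_r = 11.99423 / 8 = 1.4992787
Control mean = sum / n_c = 7.49632 / 5 = 1.499264
Recovered sample variance s_r^2 = 1.14696e-08
Control sample variance s_c^2 = 1.008e-08
Welch SE (unpooled) = sqrt(s_r^2/n_r + s_c^2/n_c) = sqrt(1.43371e-09 + 2.016e-09) = sqrt(3.44971e-09) = 5.87342e-05
|mean_r - mean_c| = 1.475e-05
t = 1.475e-05 / 5.87342e-05 = 0.25

0.25


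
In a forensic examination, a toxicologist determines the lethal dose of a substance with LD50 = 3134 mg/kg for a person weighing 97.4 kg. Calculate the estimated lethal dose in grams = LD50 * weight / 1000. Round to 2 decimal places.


Lethal dose calculation:
Lethal dose = LD50 * body_weight / 1000
= 3134 * 97.4 / 1000
= 305251.6 / 1000
= 305.25 g

305.25


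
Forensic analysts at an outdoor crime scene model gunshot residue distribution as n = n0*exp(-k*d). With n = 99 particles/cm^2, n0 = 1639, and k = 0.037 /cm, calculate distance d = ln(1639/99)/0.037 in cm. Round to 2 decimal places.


GSR distance calculation:
n0/n = 1639 / 99 = 16.555556
ln(n0/n) = 2.806722
d = 2.806722 / 0.037 = 75.86 cm

75.86


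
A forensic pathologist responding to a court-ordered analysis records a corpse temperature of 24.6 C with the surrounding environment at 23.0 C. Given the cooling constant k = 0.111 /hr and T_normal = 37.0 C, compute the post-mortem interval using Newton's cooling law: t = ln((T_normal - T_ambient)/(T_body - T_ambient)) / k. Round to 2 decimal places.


Using Newton's law of cooling:
t = ln((T_normal - T_ambient) / (T_body - T_ambient)) / k
T_normal - T_ambient = 14.0
T_body - T_ambient = 1.6
Ratio = 8.75
ln(ratio) = 2.169054
t = 2.169054 / 0.111 = 19.54 hours

19.54


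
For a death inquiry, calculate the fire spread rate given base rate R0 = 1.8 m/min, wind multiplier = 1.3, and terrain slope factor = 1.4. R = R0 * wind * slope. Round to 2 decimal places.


Fire spread rate calculation:
R = R0 * wind_factor * slope_factor
= 1.8 * 1.3 * 1.4
= 2.34 * 1.4
= 3.28 m/min

3.28


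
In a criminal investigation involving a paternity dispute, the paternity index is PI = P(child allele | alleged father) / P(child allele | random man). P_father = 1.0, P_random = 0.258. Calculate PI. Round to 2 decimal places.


Paternity Index calculation:
PI = P(allele|father) / P(allele|random)
PI = 1.0 / 0.258
PI = 3.88

3.88


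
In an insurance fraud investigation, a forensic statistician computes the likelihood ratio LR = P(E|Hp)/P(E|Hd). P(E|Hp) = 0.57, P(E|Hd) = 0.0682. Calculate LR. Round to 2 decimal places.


Likelihood ratio calculation:
LR = P(E|Hp) / P(E|Hd)
LR = 0.57 / 0.0682
LR = 8.36

8.36


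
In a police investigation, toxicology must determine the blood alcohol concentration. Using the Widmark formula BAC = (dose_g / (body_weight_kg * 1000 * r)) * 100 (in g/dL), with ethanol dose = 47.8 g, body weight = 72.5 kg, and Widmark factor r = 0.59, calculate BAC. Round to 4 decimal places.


Applying the Widmark formula:
BAC = (dose_g / (body_wt * 1000 * r)) * 100
Denominator = 72.5 * 1000 * 0.59 = 42775
BAC = (47.8 / 42775) * 100
BAC = 0.1117 g/dL

0.1117


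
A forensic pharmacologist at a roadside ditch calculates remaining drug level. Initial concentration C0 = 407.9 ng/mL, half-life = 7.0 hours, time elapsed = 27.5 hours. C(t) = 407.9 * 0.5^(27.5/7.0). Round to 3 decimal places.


Drug concentration decay:
Number of half-lives = t / t_half = 27.5 / 7.0 = 3.928571
Decay factor = 0.5^3.928571 = 0.06567231
C(t) = 407.9 * 0.06567231 = 26.788 ng/mL

26.788


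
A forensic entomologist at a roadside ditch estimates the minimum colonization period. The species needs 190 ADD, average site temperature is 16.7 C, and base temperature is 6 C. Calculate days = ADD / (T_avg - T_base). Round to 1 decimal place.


Insect development time:
Effective temperature = avg_temp - T_base = 16.7 - 6 = 10.7 C
Days = ADD / effective_temp = 190 / 10.7 = 17.8 days

17.8


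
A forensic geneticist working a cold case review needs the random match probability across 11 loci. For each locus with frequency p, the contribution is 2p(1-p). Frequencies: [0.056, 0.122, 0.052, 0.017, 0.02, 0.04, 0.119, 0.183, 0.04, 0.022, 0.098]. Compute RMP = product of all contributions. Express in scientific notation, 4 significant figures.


Computing RMP for 11 loci:
Locus 1: 2 * 0.056 * 0.944 = 0.105728
Locus 2: 2 * 0.122 * 0.878 = 0.214232
Locus 3: 2 * 0.052 * 0.948 = 0.098592
Locus 4: 2 * 0.017 * 0.983 = 0.033422
Locus 5: 2 * 0.02 * 0.98 = 0.0392
Locus 6: 2 * 0.04 * 0.96 = 0.0768
Locus 7: 2 * 0.119 * 0.881 = 0.209678
Locus 8: 2 * 0.183 * 0.817 = 0.299022
Locus 9: 2 * 0.04 * 0.96 = 0.0768
Locus 10: 2 * 0.022 * 0.978 = 0.043032
Locus 11: 2 * 0.098 * 0.902 = 0.176792
RMP = 8.231e-12

8.231e-12


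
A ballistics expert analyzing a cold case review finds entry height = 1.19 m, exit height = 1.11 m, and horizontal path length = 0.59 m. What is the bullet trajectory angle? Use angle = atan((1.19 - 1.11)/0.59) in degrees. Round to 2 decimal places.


Bullet trajectory angle:
Height difference = 1.19 - 1.11 = 0.08 m
angle = atan(0.08 / 0.59)
angle = atan(0.135593)
angle = 7.72 degrees

7.72


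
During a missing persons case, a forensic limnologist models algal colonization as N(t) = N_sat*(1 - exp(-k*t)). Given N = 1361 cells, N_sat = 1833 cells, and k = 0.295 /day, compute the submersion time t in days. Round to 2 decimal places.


PMSI from diatom colonization curve:
N / N_sat = 1361 / 1833 = 0.742499
1 - N/N_sat = 0.257501
ln(1 - N/N_sat) = -1.356732
t = -ln(1 - N/N_sat) / k = -(-1.356732) / 0.295 = 4.60 days

4.60


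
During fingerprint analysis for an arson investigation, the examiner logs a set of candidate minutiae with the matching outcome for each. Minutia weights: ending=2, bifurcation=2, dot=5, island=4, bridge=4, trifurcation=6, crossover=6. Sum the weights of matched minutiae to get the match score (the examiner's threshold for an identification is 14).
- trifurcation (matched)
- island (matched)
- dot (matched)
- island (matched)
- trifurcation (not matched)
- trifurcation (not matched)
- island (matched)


Weighted minutiae match score:
  trifurcation: matched, +6 (running total 6)
  island: matched, +4 (running total 10)
  dot: matched, +5 (running total 15)
  island: matched, +4 (running total 19)
  trifurcation: not matched, +0
  trifurcation: not matched, +0
  island: matched, +4 (running total 23)
Total score = 23
Threshold = 14; verdict = identification

23


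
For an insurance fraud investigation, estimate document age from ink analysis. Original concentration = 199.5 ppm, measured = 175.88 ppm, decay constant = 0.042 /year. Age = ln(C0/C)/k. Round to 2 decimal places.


Document age estimation:
C0/C = 199.5 / 175.88 = 1.134296
ln(C0/C) = 0.126012
t = 0.126012 / 0.042 = 3.00 years

3.00


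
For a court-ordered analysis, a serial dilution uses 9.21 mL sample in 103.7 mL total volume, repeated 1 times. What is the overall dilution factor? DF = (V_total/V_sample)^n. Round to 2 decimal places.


Dilution factor calculation:
Single dilution = V_total / V_sample = 103.7 / 9.21 ≈ 11.259501
Number of dilutions = 1
Total DF = (103.7 / 9.21)^1 (full precision, rounded at the end) = 11.26

11.26


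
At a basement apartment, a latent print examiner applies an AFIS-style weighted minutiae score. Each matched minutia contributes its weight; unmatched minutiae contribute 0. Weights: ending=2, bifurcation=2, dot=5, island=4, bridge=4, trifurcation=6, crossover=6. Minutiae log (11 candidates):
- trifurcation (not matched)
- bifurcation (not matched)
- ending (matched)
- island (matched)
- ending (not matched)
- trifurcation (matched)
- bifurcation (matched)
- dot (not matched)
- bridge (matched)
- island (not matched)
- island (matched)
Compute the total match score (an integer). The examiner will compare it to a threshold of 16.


Weighted minutiae match score:
  trifurcation: not matched, +0
  bifurcation: not matched, +0
  ending: matched, +2 (running total 2)
  island: matched, +4 (running total 6)
  ending: not matched, +0
  trifurcation: matched, +6 (running total 12)
  bifurcation: matched, +2 (running total 14)
  dot: not matched, +0
  bridge: matched, +4 (running total 18)
  island: not matched, +0
  island: matched, +4 (running total 22)
Total score = 22
Threshold = 16; verdict = identification

22


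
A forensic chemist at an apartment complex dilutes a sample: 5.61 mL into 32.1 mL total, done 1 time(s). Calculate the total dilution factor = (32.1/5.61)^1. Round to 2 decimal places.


Dilution factor calculation:
Single dilution = V_total / V_sample = 32.1 / 5.61 ≈ 5.721925
Number of dilutions = 1
Total DF = (32.1 / 5.61)^1 (full precision, rounded at the end) = 5.72

5.72


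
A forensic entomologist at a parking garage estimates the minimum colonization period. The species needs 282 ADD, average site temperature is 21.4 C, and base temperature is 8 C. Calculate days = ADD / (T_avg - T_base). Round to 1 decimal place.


Insect development time:
Effective temperature = avg_temp - T_base = 21.4 - 8 = 13.4 C
Days = ADD / effective_temp = 282 / 13.4 = 21.0 days

21.0


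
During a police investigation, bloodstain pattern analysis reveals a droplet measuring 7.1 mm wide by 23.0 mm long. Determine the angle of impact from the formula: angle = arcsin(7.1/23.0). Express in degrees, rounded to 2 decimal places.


Blood spatter impact angle calculation:
width / length = 7.1 / 23.0 = 0.308696
angle = arcsin(0.308696)
angle = 17.98 degrees

17.98


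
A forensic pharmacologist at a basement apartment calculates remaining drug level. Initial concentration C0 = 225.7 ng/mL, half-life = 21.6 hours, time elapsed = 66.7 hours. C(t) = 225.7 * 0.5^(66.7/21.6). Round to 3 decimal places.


Drug concentration decay:
Number of half-lives = t / t_half = 66.7 / 21.6 = 3.087963
Decay factor = 0.5^3.087963 = 0.11760628
C(t) = 225.7 * 0.11760628 = 26.544 ng/mL

26.544


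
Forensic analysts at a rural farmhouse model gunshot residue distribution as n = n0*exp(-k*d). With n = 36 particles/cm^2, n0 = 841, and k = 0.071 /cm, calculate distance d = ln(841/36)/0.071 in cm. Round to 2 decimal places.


GSR distance calculation:
n0/n = 841 / 36 = 23.361111
ln(n0/n) = 3.151073
d = 3.151073 / 0.071 = 44.38 cm

44.38


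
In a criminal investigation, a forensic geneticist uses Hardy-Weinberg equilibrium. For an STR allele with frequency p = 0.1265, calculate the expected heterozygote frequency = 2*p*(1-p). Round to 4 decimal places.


Hardy-Weinberg heterozygote frequency:
q = 1 - p = 1 - 0.1265 = 0.8735
2pq = 2 * 0.1265 * 0.8735 = 0.2210

0.2210


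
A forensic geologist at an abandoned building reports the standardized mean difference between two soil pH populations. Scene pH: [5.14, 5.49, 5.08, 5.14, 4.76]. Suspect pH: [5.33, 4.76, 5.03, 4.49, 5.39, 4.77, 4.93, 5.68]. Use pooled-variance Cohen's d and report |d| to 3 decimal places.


Pooled-variance Cohen's d for soil pH comparison:
Scene mean = 25.61 / 5 = 5.122
Suspect mean = 40.38 / 8 = 5.0475
Scene sample variance s_s^2 = 0.06722
Suspect sample variance s_c^2 = 0.154536
Pooled variance = ((n_s-1)*s_s^2 + (n_c-1)*s_c^2) / (n_s + n_c - 2) = 0.122785
Pooled SD = sqrt(0.122785) = 0.350407
Mean difference = 0.0745
|d| = |0.0745| / 0.350407 = 0.213

0.213


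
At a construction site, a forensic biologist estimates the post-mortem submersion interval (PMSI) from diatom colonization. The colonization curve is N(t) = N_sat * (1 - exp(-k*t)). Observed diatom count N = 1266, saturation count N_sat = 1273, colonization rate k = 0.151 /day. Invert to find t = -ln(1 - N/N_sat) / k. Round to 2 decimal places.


PMSI from diatom colonization curve:
N / N_sat = 1266 / 1273 = 0.994501
1 - N/N_sat = 0.005499
ln(1 - N/N_sat) = -5.203189
t = -ln(1 - N/N_sat) / k = -(-5.203189) / 0.151 = 34.46 days

34.46


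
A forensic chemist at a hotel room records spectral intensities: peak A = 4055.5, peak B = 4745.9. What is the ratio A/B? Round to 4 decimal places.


Spectral peak ratio:
Peak A = 4055.5 counts
Peak B = 4745.9 counts
Ratio = 4055.5 / 4745.9 = 0.8545

0.8545


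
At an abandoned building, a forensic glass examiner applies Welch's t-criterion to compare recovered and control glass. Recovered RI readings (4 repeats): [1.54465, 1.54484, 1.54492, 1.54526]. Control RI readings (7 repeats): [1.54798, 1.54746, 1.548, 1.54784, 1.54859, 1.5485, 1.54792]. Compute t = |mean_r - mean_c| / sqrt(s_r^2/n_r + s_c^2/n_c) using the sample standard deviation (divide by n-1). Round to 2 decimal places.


Welch's t-criterion for glass RI comparison:
Recovered mean = sum / n_r = 6.17967 / 4 = 1.5449175
Control mean = sum / n_c = 10.83629 / 7 = 1.5480414
Recovered sample variance s_r^2 = 6.49583e-08
Control sample variance s_c^2 = 1.51681e-07
Welch SE (unpooled) = sqrt(s_r^2/n_r + s_c^2/n_c) = sqrt(1.62396e-08 + 2.16687e-08) = sqrt(3.79083e-08) = 0.000194701
|mean_r - mean_c| = 0.00312393
t = 0.00312393 / 0.000194701 = 16.04

16.04


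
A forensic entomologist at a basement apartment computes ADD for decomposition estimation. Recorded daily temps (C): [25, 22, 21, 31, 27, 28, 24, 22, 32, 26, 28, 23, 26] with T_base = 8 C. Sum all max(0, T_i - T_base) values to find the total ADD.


Computing ADD day by day:
Day 1: max(0, 25 - 8) = 17
Day 2: max(0, 22 - 8) = 14
Day 3: max(0, 21 - 8) = 13
Day 4: max(0, 31 - 8) = 23
Day 5: max(0, 27 - 8) = 19
Day 6: max(0, 28 - 8) = 20
Day 7: max(0, 24 - 8) = 16
Day 8: max(0, 22 - 8) = 14
Day 9: max(0, 32 - 8) = 24
Day 10: max(0, 26 - 8) = 18
Day 11: max(0, 28 - 8) = 20
Day 12: max(0, 23 - 8) = 15
Day 13: max(0, 26 - 8) = 18
Total ADD = 231

231


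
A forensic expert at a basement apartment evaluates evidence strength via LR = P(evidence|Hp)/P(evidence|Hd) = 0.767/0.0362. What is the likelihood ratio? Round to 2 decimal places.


Likelihood ratio calculation:
LR = P(E|Hp) / P(E|Hd)
LR = 0.767 / 0.0362
LR = 21.19

21.19


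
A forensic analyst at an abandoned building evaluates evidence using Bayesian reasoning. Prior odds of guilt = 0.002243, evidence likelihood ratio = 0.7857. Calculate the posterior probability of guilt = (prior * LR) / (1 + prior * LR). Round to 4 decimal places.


Bayesian evidence evaluation:
Posterior odds = prior_odds * LR = 0.002243 * 0.7857 = 0.001762325
Posterior probability = posterior_odds / (1 + posterior_odds)
= 0.001762325 / (1 + 0.001762325)
= 0.001762325 / 1.001762325
= 0.0018

0.0018


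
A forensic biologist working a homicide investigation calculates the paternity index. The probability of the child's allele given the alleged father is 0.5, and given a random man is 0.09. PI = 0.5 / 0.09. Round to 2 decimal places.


Paternity Index calculation:
PI = P(allele|father) / P(allele|random)
PI = 0.5 / 0.09
PI = 5.56

5.56


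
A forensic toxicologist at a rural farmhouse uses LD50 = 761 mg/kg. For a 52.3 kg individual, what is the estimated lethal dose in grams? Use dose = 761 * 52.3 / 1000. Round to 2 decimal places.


Lethal dose calculation:
Lethal dose = LD50 * body_weight / 1000
= 761 * 52.3 / 1000
= 39800.3 / 1000
= 39.80 g

39.80


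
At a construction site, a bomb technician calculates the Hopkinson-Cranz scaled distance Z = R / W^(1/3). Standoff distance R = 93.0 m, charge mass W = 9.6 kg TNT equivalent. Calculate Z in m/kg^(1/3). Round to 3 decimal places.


Scaled distance calculation:
W^(1/3) = 9.6^(1/3) = 2.125317
Z = R / W^(1/3) = 93.0 / 2.125317
Z = 43.758 m/kg^(1/3)

43.758


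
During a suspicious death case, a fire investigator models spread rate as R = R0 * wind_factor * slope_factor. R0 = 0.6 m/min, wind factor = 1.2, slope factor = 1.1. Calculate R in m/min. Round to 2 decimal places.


Fire spread rate calculation:
R = R0 * wind_factor * slope_factor
= 0.6 * 1.2 * 1.1
= 0.72 * 1.1
= 0.79 m/min

0.79


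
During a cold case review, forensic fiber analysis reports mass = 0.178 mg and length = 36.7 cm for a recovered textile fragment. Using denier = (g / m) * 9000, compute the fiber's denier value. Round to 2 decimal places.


Denier calculation:
Mass in grams = 0.178 mg / 1000 = 0.000178 g
Length in meters = 36.7 cm / 100 = 0.367 m
Linear density = mass / length = 0.000178 / 0.367 = 0.00048501 g/m
Denier = (g/m) * 9000 = 0.00048501 * 9000 = 4.37

4.37


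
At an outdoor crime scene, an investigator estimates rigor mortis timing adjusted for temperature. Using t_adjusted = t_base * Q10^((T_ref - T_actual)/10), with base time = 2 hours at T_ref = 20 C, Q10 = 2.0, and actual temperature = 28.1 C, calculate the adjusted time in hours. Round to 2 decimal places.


Rigor mortis time adjustment:
Exponent = (T_ref - T_actual) / 10 = (20 - 28.1) / 10 = -0.81
Q10 factor = 2.0^-0.81 = 0.57038
t_adjusted = 2 * 0.57038 = 1.14 hours

1.14


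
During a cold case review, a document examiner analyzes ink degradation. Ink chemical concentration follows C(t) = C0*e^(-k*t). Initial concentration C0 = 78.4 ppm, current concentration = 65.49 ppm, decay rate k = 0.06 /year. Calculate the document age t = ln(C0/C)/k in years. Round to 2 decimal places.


Document age estimation:
C0/C = 78.4 / 65.49 = 1.197129
ln(C0/C) = 0.179926
t = 0.179926 / 0.06 = 3.00 years

3.00


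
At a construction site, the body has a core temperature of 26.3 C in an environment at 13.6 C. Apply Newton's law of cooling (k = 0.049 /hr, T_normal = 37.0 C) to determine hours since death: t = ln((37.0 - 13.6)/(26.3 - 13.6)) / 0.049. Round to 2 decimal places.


Using Newton's law of cooling:
t = ln((T_normal - T_ambient) / (T_body - T_ambient)) / k
T_normal - T_ambient = 23.4
T_body - T_ambient = 12.7
Ratio = 1.84252
ln(ratio) = 0.611134
t = 0.611134 / 0.049 = 12.47 hours

12.47


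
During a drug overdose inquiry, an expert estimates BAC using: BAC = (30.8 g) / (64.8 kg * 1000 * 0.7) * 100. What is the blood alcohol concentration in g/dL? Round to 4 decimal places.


Applying the Widmark formula:
BAC = (dose_g / (body_wt * 1000 * r)) * 100
Denominator = 64.8 * 1000 * 0.7 = 45360
BAC = (30.8 / 45360) * 100
BAC = 0.0679 g/dL

0.0679


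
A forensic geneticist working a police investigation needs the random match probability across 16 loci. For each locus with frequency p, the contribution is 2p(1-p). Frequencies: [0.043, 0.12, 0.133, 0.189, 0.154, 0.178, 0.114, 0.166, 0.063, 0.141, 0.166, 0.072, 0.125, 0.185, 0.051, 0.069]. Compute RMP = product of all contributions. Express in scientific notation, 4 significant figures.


Computing RMP for 16 loci:
Locus 1: 2 * 0.043 * 0.957 = 0.082302
Locus 2: 2 * 0.12 * 0.88 = 0.2112
Locus 3: 2 * 0.133 * 0.867 = 0.230622
Locus 4: 2 * 0.189 * 0.811 = 0.306558
Locus 5: 2 * 0.154 * 0.846 = 0.260568
Locus 6: 2 * 0.178 * 0.822 = 0.292632
Locus 7: 2 * 0.114 * 0.886 = 0.202008
Locus 8: 2 * 0.166 * 0.834 = 0.276888
Locus 9: 2 * 0.063 * 0.937 = 0.118062
Locus 10: 2 * 0.141 * 0.859 = 0.242238
Locus 11: 2 * 0.166 * 0.834 = 0.276888
Locus 12: 2 * 0.072 * 0.928 = 0.133632
Locus 13: 2 * 0.125 * 0.875 = 0.21875
Locus 14: 2 * 0.185 * 0.815 = 0.30155
Locus 15: 2 * 0.051 * 0.949 = 0.096798
Locus 16: 2 * 0.069 * 0.931 = 0.128478
RMP = 4.550e-12

4.550e-12


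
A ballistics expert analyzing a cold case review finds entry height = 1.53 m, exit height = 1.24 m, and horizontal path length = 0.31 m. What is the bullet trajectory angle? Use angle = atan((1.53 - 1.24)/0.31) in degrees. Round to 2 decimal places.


Bullet trajectory angle:
Height difference = 1.53 - 1.24 = 0.29 m
angle = atan(0.29 / 0.31)
angle = atan(0.935484)
angle = 43.09 degrees

43.09


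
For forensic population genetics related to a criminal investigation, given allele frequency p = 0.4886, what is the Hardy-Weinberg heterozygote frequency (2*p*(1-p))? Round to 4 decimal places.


Hardy-Weinberg heterozygote frequency:
q = 1 - p = 1 - 0.4886 = 0.5114
2pq = 2 * 0.4886 * 0.5114 = 0.4997

0.4997


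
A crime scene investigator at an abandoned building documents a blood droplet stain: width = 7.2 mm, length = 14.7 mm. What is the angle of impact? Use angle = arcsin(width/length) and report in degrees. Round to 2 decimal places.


Blood spatter impact angle calculation:
width / length = 7.2 / 14.7 = 0.489796
angle = arcsin(0.489796)
angle = 29.33 degrees

29.33


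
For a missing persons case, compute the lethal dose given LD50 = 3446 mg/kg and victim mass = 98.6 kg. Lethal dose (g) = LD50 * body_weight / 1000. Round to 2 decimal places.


Lethal dose calculation:
Lethal dose = LD50 * body_weight / 1000
= 3446 * 98.6 / 1000
= 339775.6 / 1000
= 339.78 g

339.78


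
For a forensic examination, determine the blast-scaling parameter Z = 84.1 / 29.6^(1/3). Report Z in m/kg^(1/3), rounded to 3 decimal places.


Scaled distance calculation:
W^(1/3) = 29.6^(1/3) = 3.093361
Z = R / W^(1/3) = 84.1 / 3.093361
Z = 27.187 m/kg^(1/3)

27.187


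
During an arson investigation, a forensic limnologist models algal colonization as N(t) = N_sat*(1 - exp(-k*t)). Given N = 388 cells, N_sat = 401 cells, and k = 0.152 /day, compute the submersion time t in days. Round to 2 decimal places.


PMSI from diatom colonization curve:
N / N_sat = 388 / 401 = 0.967581
1 - N/N_sat = 0.032419
ln(1 - N/N_sat) = -3.429011
t = -ln(1 - N/N_sat) / k = -(-3.429011) / 0.152 = 22.56 days

22.56


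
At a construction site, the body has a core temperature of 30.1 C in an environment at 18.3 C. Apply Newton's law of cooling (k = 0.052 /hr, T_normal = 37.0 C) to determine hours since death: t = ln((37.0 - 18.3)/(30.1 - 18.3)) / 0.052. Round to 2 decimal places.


Using Newton's law of cooling:
t = ln((T_normal - T_ambient) / (T_body - T_ambient)) / k
T_normal - T_ambient = 18.7
T_body - T_ambient = 11.8
Ratio = 1.584746
ln(ratio) = 0.460424
t = 0.460424 / 0.052 = 8.85 hours

8.85


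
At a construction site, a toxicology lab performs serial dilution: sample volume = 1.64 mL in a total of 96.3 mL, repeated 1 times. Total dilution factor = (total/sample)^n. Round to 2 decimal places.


Dilution factor calculation:
Single dilution = V_total / V_sample = 96.3 / 1.64 ≈ 58.719512
Number of dilutions = 1
Total DF = (96.3 / 1.64)^1 (full precision, rounded at the end) = 58.72

58.72


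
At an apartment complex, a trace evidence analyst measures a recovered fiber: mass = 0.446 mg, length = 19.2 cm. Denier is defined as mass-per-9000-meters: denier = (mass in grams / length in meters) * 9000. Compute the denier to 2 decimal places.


Denier calculation:
Mass in grams = 0.446 mg / 1000 = 0.000446 g
Length in meters = 19.2 cm / 100 = 0.192 m
Linear density = mass / length = 0.000446 / 0.192 = 0.00232292 g/m
Denier = (g/m) * 9000 = 0.00232292 * 9000 = 20.91

20.91


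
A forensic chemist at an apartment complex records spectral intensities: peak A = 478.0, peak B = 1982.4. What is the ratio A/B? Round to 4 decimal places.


Spectral peak ratio:
Peak A = 478.0 counts
Peak B = 1982.4 counts
Ratio = 478.0 / 1982.4 = 0.2411

0.2411


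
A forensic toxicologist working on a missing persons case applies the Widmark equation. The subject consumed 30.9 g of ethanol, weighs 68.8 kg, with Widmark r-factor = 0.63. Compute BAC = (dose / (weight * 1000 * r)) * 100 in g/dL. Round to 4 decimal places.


Applying the Widmark formula:
BAC = (dose_g / (body_wt * 1000 * r)) * 100
Denominator = 68.8 * 1000 * 0.63 = 43344
BAC = (30.9 / 43344) * 100
BAC = 0.0713 g/dL

0.0713


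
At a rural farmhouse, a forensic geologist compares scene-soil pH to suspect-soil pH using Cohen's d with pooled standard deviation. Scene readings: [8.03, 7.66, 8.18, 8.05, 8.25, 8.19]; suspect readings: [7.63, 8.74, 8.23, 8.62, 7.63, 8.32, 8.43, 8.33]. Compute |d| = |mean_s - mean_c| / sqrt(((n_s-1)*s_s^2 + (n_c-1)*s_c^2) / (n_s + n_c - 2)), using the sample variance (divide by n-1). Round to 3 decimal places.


Pooled-variance Cohen's d for soil pH comparison:
Scene mean = 48.36 / 6 = 8.06
Suspect mean = 65.93 / 8 = 8.24125
Scene sample variance s_s^2 = 0.04568
Suspect sample variance s_c^2 = 0.169898
Pooled variance = ((n_s-1)*s_s^2 + (n_c-1)*s_c^2) / (n_s + n_c - 2) = 0.118141
Pooled SD = sqrt(0.118141) = 0.343716
Mean difference = -0.18125
|d| = |-0.18125| / 0.343716 = 0.527

0.527


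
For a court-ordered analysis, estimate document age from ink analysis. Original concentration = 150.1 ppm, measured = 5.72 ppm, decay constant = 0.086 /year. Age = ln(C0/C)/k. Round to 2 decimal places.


Document age estimation:
C0/C = 150.1 / 5.72 = 26.241259
ln(C0/C) = 3.267333
t = 3.267333 / 0.086 = 37.99 years

37.99


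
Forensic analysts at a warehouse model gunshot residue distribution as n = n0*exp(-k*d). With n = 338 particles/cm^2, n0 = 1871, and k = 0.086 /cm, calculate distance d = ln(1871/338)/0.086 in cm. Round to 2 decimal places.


GSR distance calculation:
n0/n = 1871 / 338 = 5.535503
ln(n0/n) = 1.711182
d = 1.711182 / 0.086 = 19.90 cm

19.90


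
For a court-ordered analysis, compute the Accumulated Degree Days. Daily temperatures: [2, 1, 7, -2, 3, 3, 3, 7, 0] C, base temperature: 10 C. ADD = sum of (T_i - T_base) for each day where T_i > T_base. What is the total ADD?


Computing ADD day by day:
Day 1: max(0, 2 - 10) = 0
Day 2: max(0, 1 - 10) = 0
Day 3: max(0, 7 - 10) = 0
Day 4: max(0, -2 - 10) = 0
Day 5: max(0, 3 - 10) = 0
Day 6: max(0, 3 - 10) = 0
Day 7: max(0, 3 - 10) = 0
Day 8: max(0, 7 - 10) = 0
Day 9: max(0, 0 - 10) = 0
Total ADD = 0

0


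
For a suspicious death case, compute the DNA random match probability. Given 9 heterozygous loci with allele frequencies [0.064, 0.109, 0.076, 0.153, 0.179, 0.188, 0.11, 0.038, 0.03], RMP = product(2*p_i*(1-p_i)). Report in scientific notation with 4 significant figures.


Computing RMP for 9 loci:
Locus 1: 2 * 0.064 * 0.936 = 0.119808
Locus 2: 2 * 0.109 * 0.891 = 0.194238
Locus 3: 2 * 0.076 * 0.924 = 0.140448
Locus 4: 2 * 0.153 * 0.847 = 0.259182
Locus 5: 2 * 0.179 * 0.821 = 0.293918
Locus 6: 2 * 0.188 * 0.812 = 0.305312
Locus 7: 2 * 0.11 * 0.89 = 0.1958
Locus 8: 2 * 0.038 * 0.962 = 0.073112
Locus 9: 2 * 0.03 * 0.97 = 0.0582
RMP = 6.333e-08

6.333e-08


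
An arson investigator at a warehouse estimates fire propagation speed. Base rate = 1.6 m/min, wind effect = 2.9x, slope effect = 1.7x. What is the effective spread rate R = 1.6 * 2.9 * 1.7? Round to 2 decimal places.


Fire spread rate calculation:
R = R0 * wind_factor * slope_factor
= 1.6 * 2.9 * 1.7
= 4.64 * 1.7
= 7.89 m/min

7.89


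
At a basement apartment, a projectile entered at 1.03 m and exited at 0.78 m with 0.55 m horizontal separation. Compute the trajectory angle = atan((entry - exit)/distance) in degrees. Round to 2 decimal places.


Bullet trajectory angle:
Height difference = 1.03 - 0.78 = 0.25 m
angle = atan(0.25 / 0.55)
angle = atan(0.454545)
angle = 24.44 degrees

24.44


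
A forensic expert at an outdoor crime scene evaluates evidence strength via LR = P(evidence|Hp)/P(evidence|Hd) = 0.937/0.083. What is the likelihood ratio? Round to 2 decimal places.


Likelihood ratio calculation:
LR = P(E|Hp) / P(E|Hd)
LR = 0.937 / 0.083
LR = 11.29

11.29


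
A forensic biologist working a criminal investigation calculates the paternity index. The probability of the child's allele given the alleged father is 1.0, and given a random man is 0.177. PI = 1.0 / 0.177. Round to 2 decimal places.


Paternity Index calculation:
PI = P(allele|father) / P(allele|random)
PI = 1.0 / 0.177
PI = 5.65

5.65


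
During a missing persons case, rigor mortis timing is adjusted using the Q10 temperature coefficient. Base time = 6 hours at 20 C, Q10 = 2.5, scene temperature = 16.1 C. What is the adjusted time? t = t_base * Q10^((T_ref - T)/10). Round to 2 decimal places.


Rigor mortis time adjustment:
Exponent = (T_ref - T_actual) / 10 = (20 - 16.1) / 10 = 0.39
Q10 factor = 2.5^0.39 = 1.42954
t_adjusted = 6 * 1.42954 = 8.58 hours

8.58


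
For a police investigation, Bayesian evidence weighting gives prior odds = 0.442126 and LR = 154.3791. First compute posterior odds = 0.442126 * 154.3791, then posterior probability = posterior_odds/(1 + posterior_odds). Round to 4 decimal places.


Bayesian evidence evaluation:
Posterior odds = prior_odds * LR = 0.442126 * 154.3791 = 68.25501
Posterior probability = posterior_odds / (1 + posterior_odds)
= 68.25501 / (1 + 68.25501)
= 68.25501 / 69.25501
= 0.9856

0.9856


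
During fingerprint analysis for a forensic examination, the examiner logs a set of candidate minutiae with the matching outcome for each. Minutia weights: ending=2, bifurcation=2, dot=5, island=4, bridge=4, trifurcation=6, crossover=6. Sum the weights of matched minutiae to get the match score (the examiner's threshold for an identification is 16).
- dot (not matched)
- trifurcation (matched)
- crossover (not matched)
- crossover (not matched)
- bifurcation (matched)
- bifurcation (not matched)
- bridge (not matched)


Weighted minutiae match score:
  dot: not matched, +0
  trifurcation: matched, +6 (running total 6)
  crossover: not matched, +0
  crossover: not matched, +0
  bifurcation: matched, +2 (running total 8)
  bifurcation: not matched, +0
  bridge: not matched, +0
Total score = 8
Threshold = 16; verdict = inconclusive

8


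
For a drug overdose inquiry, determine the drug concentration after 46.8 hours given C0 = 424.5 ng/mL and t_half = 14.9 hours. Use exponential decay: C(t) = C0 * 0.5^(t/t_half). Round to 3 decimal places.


Drug concentration decay:
Number of half-lives = t / t_half = 46.8 / 14.9 = 3.14094
Decay factor = 0.5^3.14094 = 0.11336601
C(t) = 424.5 * 0.11336601 = 48.124 ng/mL

48.124


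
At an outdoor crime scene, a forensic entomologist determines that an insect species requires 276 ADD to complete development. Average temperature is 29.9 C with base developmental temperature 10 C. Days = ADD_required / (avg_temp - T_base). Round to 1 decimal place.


Insect development time:
Effective temperature = avg_temp - T_base = 29.9 - 10 = 19.9 C
Days = ADD / effective_temp = 276 / 19.9 = 13.9 days

13.9


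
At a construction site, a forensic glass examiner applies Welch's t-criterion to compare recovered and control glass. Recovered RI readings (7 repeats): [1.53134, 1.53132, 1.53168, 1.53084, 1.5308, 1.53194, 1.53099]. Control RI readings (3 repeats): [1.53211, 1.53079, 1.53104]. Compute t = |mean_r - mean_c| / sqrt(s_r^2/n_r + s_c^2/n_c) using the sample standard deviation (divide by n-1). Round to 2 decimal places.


Welch's t-criterion for glass RI comparison:
Recovered mean = sum / n_r = 10.71891 / 7 = 1.5312729
Control mean = sum / n_c = 4.59394 / 3 = 1.5313133
Recovered sample variance s_r^2 = 1.84757e-07
Control sample variance s_c^2 = 4.91633e-07
Welch SE (unpooled) = sqrt(s_r^2/n_r + s_c^2/n_c) = sqrt(2.63939e-08 + 1.63878e-07) = sqrt(1.90272e-07) = 0.000436202
|mean_r - mean_c| = 4.04762e-05
t = 4.04762e-05 / 0.000436202 = 0.09

0.09


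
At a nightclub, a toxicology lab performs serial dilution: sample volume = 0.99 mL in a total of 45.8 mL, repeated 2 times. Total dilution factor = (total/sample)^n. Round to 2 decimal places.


Dilution factor calculation:
Single dilution = V_total / V_sample = 45.8 / 0.99 ≈ 46.262626
Number of dilutions = 2
Total DF = (45.8 / 0.99)^2 (full precision, rounded at the end) = 2140.23

2140.23


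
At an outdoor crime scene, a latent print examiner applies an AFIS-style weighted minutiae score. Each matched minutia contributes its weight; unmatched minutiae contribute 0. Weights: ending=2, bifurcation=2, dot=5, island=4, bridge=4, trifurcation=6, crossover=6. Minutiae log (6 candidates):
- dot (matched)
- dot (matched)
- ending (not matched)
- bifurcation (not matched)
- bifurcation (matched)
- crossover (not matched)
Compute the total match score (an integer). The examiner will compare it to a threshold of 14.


Weighted minutiae match score:
  dot: matched, +5 (running total 5)
  dot: matched, +5 (running total 10)
  ending: not matched, +0
  bifurcation: not matched, +0
  bifurcation: matched, +2 (running total 12)
  crossover: not matched, +0
Total score = 12
Threshold = 14; verdict = inconclusive

12
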